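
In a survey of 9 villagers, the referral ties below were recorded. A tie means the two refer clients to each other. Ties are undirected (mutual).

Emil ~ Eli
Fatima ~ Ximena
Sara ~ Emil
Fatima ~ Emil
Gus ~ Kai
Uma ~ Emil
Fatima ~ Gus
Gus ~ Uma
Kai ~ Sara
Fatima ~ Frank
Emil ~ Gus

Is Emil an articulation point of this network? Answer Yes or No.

Removing Emil leaves {Fatima, Frank, Gus, Kai, Sara, Uma, and Ximena} with no path to {Eli}, so the network splits into 2 components. Emil is a cut vertex.

Yes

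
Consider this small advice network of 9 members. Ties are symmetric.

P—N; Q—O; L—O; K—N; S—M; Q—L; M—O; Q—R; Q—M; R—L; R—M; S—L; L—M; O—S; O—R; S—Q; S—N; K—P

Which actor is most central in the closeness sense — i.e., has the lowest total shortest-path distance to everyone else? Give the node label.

S

Farness (sum of distances to all others) for each node — K:20, L:13, M:13, N:14, O:13, P:20, Q:13, R:17, S:11.
The smallest farness is 11, for S, so S has the highest closeness.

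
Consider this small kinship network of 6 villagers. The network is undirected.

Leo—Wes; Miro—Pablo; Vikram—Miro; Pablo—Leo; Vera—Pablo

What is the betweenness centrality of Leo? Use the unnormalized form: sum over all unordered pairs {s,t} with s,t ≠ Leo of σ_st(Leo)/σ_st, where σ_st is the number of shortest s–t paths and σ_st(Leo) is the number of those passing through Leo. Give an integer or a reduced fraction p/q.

Pairs whose geodesics pass through Leo — Vikram–Wes: 1; Miro–Wes: 1; Pablo–Wes: 1; Wes–Vera: 1.
All other pairs contribute 0.
Summing the contributions gives betweenness(Leo) = 4.

4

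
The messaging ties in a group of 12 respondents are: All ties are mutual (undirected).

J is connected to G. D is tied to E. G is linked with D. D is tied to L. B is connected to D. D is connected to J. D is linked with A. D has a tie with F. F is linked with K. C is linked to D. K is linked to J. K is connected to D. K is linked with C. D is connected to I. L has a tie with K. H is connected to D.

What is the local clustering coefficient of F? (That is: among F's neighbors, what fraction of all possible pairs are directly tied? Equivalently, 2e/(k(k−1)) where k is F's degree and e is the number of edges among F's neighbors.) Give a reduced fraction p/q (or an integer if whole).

F's neighbors: D and K (k = 2).
Possible neighbor pairs: C(2,2) = 1. Edges among them: D–K → e = 1.
Clustering(F) = 1/1.

1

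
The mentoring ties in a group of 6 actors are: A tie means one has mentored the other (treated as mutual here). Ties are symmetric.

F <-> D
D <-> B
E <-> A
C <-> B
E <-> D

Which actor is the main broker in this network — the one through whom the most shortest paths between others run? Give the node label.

Unnormalized betweenness of each node: A:0, B:4, C:0, D:8, E:4, F:0.
D has the largest value, 8, making it the main broker — the node through which the most shortest paths run.

D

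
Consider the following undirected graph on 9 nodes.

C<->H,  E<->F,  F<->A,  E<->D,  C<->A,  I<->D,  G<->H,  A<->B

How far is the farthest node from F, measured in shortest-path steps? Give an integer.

4

Distances from F: A:1, B:2, C:2, D:2, E:1, G:4, H:3, I:3.
The largest is 4 (to G), so the eccentricity of F is 4.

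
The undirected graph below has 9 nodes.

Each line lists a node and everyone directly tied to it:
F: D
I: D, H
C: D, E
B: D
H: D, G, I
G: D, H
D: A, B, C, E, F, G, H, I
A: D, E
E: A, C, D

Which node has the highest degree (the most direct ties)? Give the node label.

Degrees — A:2, B:1, C:2, D:8, E:3, F:1, G:2, H:3, I:2.
The maximum is 8, attained only by D.

D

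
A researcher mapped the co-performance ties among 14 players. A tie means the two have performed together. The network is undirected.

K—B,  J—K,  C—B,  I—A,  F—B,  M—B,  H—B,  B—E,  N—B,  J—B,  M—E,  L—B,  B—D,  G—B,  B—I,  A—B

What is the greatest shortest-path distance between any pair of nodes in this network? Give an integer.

2

Eccentricity of each node (its greatest distance to any other): A:2, B:1, C:2, D:2, E:2, F:2, G:2, H:2, I:2, J:2, K:2, L:2, M:2, N:2.
The maximum eccentricity is 2, realized for instance by the pair D–L via D – B – L. So the diameter is 2.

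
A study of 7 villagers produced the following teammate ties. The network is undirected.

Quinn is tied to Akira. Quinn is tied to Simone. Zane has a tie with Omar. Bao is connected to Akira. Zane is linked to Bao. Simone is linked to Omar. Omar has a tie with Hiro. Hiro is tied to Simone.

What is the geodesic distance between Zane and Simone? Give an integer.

2

One shortest route is Zane – Omar – Simone, which uses 2 edges, and Zane and Simone are not directly tied, so nothing shorter exists. So d(Zane,Simone) = 2.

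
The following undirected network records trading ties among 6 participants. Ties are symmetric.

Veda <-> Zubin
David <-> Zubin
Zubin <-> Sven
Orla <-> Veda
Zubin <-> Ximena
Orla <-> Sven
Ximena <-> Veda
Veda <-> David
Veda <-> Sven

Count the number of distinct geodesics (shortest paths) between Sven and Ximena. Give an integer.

The shortest distance is 2. The length-2 paths are: Sven–Zubin–Ximena; Sven–Veda–Ximena.
That gives 2 distinct shortest paths.

2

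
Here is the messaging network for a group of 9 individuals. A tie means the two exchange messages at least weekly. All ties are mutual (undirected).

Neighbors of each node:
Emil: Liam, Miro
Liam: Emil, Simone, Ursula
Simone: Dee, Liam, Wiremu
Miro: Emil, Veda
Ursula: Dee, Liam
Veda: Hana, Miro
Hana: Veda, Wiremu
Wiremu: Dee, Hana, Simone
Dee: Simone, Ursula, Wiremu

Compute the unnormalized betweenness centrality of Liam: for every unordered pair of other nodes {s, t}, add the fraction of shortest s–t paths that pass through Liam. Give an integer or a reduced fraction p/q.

23/3

Pairs whose geodesics pass through Liam — Veda–Ursula: 1/2; Wiremu–Emil: 1; Simone–Ursula: 1/2; Simone–Emil: 1; Simone–Miro: 1; Dee–Emil: 2/2; Dee–Miro: 2/3; Ursula–Emil: 1; Ursula–Miro: 1.
All other pairs contribute 0.
Summing the contributions gives betweenness(Liam) = 23/3.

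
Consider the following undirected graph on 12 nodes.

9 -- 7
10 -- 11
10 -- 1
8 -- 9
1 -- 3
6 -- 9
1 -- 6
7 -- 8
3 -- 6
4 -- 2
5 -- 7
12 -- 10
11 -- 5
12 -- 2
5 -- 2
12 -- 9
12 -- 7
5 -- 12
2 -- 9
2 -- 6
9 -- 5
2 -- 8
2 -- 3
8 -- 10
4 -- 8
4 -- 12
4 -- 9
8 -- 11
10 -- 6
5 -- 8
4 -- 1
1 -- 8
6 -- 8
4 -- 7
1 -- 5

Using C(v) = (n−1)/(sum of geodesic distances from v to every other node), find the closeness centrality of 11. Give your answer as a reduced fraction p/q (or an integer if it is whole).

Distances from 11: 1:2, 2:2, 3:3, 4:2, 5:1, 6:2, 7:2, 8:1, 9:2, 10:1, 12:2. Sum = 20.
n = 12, so closeness = 11/20.

11/20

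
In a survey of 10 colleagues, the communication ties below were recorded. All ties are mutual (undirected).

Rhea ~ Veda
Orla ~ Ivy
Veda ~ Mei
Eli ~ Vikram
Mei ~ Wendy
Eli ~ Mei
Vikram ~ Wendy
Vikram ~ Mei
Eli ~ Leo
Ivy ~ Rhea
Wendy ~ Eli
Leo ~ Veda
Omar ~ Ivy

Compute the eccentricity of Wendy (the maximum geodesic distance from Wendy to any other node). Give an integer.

Distances from Wendy: Eli:1, Ivy:4, Leo:2, Mei:1, Omar:5, Orla:5, Rhea:3, Veda:2, Vikram:1.
The largest is 5 (to Orla and Omar), so the eccentricity of Wendy is 5.

5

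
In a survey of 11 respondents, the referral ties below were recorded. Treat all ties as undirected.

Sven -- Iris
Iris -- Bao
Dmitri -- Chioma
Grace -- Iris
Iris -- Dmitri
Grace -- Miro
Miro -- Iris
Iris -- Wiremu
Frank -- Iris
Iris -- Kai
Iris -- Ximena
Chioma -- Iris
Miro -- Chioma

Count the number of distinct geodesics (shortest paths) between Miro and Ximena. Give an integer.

1

The shortest distance is 2, and the only length-2 path is Miro–Iris–Ximena. So there is exactly 1 shortest path.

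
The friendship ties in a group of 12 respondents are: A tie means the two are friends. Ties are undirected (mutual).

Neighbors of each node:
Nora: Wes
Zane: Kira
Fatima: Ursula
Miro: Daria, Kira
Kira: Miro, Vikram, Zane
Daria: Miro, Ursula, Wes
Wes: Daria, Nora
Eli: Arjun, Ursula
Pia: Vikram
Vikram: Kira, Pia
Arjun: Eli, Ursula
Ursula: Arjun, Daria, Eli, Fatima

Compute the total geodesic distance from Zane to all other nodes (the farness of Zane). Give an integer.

39

Distances from Zane: Arjun:5, Daria:3, Eli:5, Fatima:5, Kira:1, Miro:2, Nora:5, Pia:3, Ursula:4, Vikram:2, Wes:4.
Sum = 5 + 3 + 5 + 5 + 1 + 2 + 5 + 3 + 4 + 2 + 4 = 39.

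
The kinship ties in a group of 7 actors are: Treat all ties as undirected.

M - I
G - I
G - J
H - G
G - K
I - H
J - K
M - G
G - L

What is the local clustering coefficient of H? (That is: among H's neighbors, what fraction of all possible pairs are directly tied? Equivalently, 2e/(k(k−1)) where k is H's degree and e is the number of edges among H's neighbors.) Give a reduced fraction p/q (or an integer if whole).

1

H's neighbors: G and I (k = 2).
Possible neighbor pairs: C(2,2) = 1. Edges among them: G–I → e = 1.
Clustering(H) = 1/1.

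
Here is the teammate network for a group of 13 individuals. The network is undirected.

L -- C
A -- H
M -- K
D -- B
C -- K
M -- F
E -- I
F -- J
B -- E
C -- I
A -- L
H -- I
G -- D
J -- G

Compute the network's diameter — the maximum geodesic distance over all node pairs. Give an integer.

Eccentricity of each node (its greatest distance to any other): A:6, B:5, C:5, D:5, E:5, F:5, G:6, H:6, I:5, J:6, K:5, L:6, M:5.
The maximum eccentricity is 6, realized for instance by the pair L–G via L – C – I – E – B – D – G. So the diameter is 6.

6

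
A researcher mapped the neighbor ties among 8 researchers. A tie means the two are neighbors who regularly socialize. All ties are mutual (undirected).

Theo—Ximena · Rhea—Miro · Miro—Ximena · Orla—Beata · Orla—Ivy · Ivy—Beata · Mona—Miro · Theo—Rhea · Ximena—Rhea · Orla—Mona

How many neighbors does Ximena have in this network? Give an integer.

3

Ximena is directly tied to Miro, Rhea, and Theo. That is 3 neighbors, so the degree of Ximena is 3.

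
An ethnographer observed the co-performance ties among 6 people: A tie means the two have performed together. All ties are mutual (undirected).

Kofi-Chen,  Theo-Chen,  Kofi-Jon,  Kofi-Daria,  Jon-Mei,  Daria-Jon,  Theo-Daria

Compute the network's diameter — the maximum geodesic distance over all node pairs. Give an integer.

Eccentricity of each node (its greatest distance to any other): Chen:3, Daria:2, Jon:2, Kofi:2, Mei:3, Theo:3.
The maximum eccentricity is 3, realized for instance by the pair Theo–Mei via Theo – Daria – Jon – Mei. So the diameter is 3.

3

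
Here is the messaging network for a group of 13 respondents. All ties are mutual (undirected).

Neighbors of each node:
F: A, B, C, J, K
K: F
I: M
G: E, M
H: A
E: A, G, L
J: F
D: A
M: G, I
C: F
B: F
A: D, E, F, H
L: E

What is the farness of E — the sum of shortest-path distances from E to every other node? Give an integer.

Distances from E: A:1, B:3, C:3, D:2, F:2, G:1, H:2, I:3, J:3, K:3, L:1, M:2.
Sum = 1 + 3 + 3 + 2 + 2 + 1 + 2 + 3 + 3 + 3 + 1 + 2 = 26.

26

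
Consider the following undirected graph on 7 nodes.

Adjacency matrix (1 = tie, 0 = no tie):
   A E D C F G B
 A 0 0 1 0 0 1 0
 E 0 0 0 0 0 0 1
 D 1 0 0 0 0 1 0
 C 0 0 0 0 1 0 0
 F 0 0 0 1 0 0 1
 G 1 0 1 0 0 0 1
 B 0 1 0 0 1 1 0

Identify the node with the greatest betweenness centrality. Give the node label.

B

Unnormalized betweenness of each node: A:0, B:11, C:0, D:0, E:0, F:5, G:8.
B has the largest value, 11, making it the main broker — the node through which the most shortest paths run.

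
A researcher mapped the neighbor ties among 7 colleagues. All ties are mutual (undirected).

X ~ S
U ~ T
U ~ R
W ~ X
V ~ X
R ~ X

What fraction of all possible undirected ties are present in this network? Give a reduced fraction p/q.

2/7

There are 6 edges and 7 nodes, so the maximum possible is C(7,2) = 21.
Density = 6/21 = 2/7.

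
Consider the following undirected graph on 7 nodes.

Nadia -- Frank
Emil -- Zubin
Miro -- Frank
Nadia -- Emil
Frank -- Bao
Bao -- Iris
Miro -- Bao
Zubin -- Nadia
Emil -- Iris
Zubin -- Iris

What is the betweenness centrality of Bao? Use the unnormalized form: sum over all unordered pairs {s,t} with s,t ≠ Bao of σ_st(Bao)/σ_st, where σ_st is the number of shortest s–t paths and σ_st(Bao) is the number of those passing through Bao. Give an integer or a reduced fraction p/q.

3

Pairs whose geodesics pass through Bao — Miro–Zubin: 1/2; Miro–Emil: 1/2; Miro–Iris: 1; Frank–Iris: 1.
All other pairs contribute 0.
Summing the contributions gives betweenness(Bao) = 3.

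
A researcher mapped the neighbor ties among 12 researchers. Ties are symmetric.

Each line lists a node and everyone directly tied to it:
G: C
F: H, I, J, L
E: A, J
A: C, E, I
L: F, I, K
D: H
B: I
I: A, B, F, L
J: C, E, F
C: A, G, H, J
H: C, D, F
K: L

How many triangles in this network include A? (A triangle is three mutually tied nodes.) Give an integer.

0

A's neighbors are C, E, and I, but none of them are tied to each other, so no triangle contains A.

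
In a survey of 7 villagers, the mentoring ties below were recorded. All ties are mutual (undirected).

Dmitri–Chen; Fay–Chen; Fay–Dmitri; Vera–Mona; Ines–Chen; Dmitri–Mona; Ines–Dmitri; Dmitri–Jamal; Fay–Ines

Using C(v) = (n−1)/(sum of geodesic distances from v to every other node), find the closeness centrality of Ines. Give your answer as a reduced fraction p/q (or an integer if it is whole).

Distances from Ines: Chen:1, Dmitri:1, Fay:1, Jamal:2, Mona:2, Vera:3. Sum = 10.
n = 7, so closeness = 6/10 = 3/5.

3/5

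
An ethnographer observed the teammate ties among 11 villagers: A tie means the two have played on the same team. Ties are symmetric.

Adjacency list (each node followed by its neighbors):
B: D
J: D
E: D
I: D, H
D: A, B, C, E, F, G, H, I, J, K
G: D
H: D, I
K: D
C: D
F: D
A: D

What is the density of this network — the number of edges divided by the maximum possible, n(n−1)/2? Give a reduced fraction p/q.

There are 11 edges and 11 nodes, so the maximum possible is C(11,2) = 55.
Density = 11/55 = 1/5.

1/5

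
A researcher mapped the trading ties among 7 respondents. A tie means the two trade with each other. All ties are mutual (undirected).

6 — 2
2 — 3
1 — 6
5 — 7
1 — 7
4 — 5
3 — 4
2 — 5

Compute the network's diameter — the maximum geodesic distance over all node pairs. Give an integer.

Eccentricity of each node (its greatest distance to any other): 1:3, 2:2, 3:3, 4:3, 5:2, 6:3, 7:3.
The maximum eccentricity is 3, realized for instance by the pair 1–3 via 1 – 6 – 2 – 3. So the diameter is 3.

3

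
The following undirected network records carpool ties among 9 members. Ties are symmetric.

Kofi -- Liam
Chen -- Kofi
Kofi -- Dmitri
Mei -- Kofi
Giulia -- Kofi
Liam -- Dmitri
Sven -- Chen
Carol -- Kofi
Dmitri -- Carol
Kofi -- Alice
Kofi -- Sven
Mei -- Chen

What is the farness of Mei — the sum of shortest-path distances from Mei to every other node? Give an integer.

Distances from Mei: Alice:2, Carol:2, Chen:1, Dmitri:2, Giulia:2, Kofi:1, Liam:2, Sven:2.
Sum = 2 + 2 + 1 + 2 + 2 + 1 + 2 + 2 = 14.

14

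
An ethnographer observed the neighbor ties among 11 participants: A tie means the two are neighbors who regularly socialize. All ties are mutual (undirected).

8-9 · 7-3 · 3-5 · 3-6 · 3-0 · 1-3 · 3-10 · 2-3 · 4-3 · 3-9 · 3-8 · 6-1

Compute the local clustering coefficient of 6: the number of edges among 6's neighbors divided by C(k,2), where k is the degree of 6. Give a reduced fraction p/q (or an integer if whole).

6's neighbors: 1 and 3 (k = 2).
Possible neighbor pairs: C(2,2) = 1. Edges among them: 1–3 → e = 1.
Clustering(6) = 1/1.

1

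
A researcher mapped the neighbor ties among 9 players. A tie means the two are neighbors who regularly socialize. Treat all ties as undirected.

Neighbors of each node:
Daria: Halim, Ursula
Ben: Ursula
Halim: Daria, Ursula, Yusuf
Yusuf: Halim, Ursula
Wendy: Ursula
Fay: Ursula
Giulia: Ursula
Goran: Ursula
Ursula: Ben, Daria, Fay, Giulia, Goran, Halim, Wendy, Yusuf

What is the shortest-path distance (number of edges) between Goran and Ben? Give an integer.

One shortest route is Goran – Ursula – Ben, which uses 2 edges, and Goran and Ben are not directly tied, so nothing shorter exists. So d(Goran,Ben) = 2.

2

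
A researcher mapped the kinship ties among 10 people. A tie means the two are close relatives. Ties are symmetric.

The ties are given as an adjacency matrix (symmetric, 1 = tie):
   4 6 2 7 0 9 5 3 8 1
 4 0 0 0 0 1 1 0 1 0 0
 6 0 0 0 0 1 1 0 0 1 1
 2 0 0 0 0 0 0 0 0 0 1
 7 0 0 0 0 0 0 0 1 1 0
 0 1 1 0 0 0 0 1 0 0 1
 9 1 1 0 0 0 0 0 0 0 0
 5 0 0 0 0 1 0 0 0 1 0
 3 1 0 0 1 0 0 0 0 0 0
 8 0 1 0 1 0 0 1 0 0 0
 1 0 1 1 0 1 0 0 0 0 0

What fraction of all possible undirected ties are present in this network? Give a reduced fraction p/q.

13/45

There are 13 edges and 10 nodes, so the maximum possible is C(10,2) = 45.
Density = 13/45.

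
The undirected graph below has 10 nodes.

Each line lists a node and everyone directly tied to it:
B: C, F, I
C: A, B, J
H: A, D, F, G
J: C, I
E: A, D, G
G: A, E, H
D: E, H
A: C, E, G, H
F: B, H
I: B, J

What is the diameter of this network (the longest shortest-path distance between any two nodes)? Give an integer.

Eccentricity of each node (its greatest distance to any other): A:3, B:3, C:3, D:4, E:4, F:3, G:4, H:3, I:4, J:4.
The maximum eccentricity is 4, realized for instance by the pair J–D via J – C – A – H – D. So the diameter is 4.

4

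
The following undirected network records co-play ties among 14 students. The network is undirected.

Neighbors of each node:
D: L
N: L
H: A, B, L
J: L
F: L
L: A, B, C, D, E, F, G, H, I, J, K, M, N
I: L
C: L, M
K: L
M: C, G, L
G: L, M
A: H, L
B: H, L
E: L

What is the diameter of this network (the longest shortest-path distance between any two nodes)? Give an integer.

2

Eccentricity of each node (its greatest distance to any other): A:2, B:2, C:2, D:2, E:2, F:2, G:2, H:2, I:2, J:2, K:2, L:1, M:2, N:2.
The maximum eccentricity is 2, realized for instance by the pair B–I via B – L – I. So the diameter is 2.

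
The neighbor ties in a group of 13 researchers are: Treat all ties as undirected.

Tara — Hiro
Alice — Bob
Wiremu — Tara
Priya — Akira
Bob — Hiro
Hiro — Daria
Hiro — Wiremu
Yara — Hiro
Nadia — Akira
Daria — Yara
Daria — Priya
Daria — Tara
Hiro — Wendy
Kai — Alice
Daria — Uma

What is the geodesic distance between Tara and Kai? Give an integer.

4

One shortest route is Tara – Hiro – Bob – Alice – Kai, which uses 4 edges, and at distance 3 from Tara we only reach {Akira, Alice}, which does not include Kai. So d(Tara,Kai) = 4.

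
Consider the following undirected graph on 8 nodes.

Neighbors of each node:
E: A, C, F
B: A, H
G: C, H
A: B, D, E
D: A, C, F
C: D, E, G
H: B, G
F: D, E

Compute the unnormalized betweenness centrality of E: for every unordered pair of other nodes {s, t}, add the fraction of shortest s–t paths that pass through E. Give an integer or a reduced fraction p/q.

11/3

Pairs whose geodesics pass through E — F–A: 1/2; F–B: 1/2; F–H: 2/4; F–G: 1/2; F–C: 1/2; A–G: 1/3; A–C: 1/2; B–C: 1/3.
All other pairs contribute 0.
Summing the contributions gives betweenness(E) = 11/3.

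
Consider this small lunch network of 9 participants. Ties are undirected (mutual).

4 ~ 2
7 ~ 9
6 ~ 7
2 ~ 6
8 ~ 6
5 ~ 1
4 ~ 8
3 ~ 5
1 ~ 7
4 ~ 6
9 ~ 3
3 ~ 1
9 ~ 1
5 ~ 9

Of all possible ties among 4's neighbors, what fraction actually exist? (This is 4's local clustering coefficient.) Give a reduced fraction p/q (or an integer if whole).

2/3

4's neighbors: 2, 6, and 8 (k = 3).
Possible neighbor pairs: C(3,2) = 3. Edges among them: 2–6, 6–8 → e = 2.
Clustering(4) = 2/3.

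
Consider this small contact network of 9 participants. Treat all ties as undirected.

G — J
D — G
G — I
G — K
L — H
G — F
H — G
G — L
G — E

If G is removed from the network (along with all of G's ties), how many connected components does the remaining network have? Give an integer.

7

Without G, the remaining ties split the others into: {H, L}; {F}; {D}; {I}; {K}; {E}; {J}.
That's 7 separate components.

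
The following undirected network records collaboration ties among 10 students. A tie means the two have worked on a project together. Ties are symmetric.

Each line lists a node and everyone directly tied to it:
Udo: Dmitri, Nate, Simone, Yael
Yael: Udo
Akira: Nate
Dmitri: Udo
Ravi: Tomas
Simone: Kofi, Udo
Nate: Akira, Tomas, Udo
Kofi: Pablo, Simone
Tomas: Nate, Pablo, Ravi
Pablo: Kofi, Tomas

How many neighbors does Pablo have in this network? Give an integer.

Pablo is directly tied to Kofi and Tomas. That is 2 neighbors, so the degree of Pablo is 2.

2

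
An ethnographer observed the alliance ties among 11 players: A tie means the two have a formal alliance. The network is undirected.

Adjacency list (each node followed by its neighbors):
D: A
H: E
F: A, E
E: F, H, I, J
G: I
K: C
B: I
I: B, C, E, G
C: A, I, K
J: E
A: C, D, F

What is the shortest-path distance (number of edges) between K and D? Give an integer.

One shortest route is K – C – A – D, which uses 3 edges, and at distance 2 from K we only reach {A, I}, which does not include D. So d(K,D) = 3.

3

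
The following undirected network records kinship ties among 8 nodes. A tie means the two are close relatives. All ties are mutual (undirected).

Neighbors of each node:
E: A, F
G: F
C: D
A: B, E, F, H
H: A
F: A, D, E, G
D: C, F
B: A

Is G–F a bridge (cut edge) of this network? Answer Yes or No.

Yes

Without the G–F edge there is no alternate route between G and F, so the network disconnects. It is a bridge.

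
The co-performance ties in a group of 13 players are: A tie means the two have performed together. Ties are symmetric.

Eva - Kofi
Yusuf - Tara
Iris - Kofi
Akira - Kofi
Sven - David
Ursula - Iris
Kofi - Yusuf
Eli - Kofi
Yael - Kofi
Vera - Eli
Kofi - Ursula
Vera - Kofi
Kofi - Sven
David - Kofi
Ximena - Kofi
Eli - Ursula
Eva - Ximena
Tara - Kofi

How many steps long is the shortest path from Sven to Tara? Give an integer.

One shortest route is Sven – Kofi – Tara, which uses 2 edges, and Sven and Tara are not directly tied, so nothing shorter exists. So d(Sven,Tara) = 2.

2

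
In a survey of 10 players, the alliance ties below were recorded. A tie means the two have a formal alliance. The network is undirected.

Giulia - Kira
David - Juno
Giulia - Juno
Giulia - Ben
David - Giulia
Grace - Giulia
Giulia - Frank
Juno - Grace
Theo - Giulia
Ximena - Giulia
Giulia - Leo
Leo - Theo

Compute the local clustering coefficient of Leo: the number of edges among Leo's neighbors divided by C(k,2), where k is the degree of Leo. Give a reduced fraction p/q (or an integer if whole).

1

Leo's neighbors: Giulia and Theo (k = 2).
Possible neighbor pairs: C(2,2) = 1. Edges among them: Giulia–Theo → e = 1.
Clustering(Leo) = 1/1.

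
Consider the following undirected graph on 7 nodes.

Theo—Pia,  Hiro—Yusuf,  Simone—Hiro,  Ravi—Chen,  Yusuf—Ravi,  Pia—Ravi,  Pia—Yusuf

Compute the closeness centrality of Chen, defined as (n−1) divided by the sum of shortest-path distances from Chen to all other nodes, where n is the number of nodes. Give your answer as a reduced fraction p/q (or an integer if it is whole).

Distances from Chen: Hiro:3, Pia:2, Ravi:1, Simone:4, Theo:3, Yusuf:2. Sum = 15.
n = 7, so closeness = 6/15 = 2/5.

2/5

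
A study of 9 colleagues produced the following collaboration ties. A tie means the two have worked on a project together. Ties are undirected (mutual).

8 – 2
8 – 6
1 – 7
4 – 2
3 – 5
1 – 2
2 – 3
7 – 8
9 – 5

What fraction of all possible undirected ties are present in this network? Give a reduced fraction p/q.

There are 9 edges and 9 nodes, so the maximum possible is C(9,2) = 36.
Density = 9/36 = 1/4.

1/4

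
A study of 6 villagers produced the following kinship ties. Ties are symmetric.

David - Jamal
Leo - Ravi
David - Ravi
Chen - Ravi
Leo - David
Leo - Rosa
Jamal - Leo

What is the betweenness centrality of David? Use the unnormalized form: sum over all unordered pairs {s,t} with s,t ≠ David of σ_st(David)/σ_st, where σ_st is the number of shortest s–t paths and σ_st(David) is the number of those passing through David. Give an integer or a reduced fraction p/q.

Pairs whose geodesics pass through David — Jamal–Chen: 1/2; Jamal–Ravi: 1/2.
All other pairs contribute 0.
Summing the contributions gives betweenness(David) = 1.

1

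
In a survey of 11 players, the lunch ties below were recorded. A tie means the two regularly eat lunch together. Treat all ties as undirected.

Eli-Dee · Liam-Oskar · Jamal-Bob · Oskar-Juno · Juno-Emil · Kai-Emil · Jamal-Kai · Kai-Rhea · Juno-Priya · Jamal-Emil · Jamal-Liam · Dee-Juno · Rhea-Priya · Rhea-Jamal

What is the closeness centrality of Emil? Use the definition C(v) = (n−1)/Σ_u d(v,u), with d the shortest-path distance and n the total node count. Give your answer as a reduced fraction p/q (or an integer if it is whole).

5/9

Distances from Emil: Bob:2, Dee:2, Eli:3, Jamal:1, Juno:1, Kai:1, Liam:2, Oskar:2, Priya:2, Rhea:2. Sum = 18.
n = 11, so closeness = 10/18 = 5/9.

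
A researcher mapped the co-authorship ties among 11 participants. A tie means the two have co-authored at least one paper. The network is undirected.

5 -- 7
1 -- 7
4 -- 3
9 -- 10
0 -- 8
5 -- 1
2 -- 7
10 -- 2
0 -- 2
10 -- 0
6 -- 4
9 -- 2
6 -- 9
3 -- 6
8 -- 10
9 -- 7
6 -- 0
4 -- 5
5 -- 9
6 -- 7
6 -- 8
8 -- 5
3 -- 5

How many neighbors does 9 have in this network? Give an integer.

9 is directly tied to 2, 5, 6, 7, and 10. That is 5 neighbors, so the degree of 9 is 5.

5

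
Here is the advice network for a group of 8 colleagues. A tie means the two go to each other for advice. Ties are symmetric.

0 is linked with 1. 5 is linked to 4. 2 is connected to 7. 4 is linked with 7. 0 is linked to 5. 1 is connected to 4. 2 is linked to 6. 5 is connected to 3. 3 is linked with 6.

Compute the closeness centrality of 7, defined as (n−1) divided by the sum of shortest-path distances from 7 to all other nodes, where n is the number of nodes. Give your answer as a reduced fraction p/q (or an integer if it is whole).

Distances from 7: 0:3, 1:2, 2:1, 3:3, 4:1, 5:2, 6:2. Sum = 14.
n = 8, so closeness = 7/14 = 1/2.

1/2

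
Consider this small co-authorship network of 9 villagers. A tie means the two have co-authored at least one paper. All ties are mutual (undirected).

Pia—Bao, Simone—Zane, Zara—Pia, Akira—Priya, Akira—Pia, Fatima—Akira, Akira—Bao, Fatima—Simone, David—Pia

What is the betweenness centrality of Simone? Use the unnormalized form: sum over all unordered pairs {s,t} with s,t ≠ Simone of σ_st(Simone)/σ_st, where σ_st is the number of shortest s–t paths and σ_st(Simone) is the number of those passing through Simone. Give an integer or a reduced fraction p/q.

Pairs whose geodesics pass through Simone — Bao–Zane: 1; Zane–Zara: 1; Zane–Akira: 1; Zane–David: 1; Zane–Fatima: 1; Zane–Priya: 1; Zane–Pia: 1.
All other pairs contribute 0.
Summing the contributions gives betweenness(Simone) = 7.

7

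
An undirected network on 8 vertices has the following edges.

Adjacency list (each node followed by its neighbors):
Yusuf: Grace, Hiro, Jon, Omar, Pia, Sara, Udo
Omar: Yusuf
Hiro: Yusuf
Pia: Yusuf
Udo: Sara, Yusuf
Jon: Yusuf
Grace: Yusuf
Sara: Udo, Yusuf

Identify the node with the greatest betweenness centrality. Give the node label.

Yusuf

Unnormalized betweenness of each node: Grace:0, Hiro:0, Jon:0, Omar:0, Pia:0, Sara:0, Udo:0, Yusuf:20.
Yusuf has the largest value, 20, making it the main broker — the node through which the most shortest paths run.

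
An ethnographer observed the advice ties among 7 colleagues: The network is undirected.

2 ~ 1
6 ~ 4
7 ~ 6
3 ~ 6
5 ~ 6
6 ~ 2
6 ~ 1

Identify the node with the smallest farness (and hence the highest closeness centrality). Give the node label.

Farness (sum of distances to all others) for each node — 1:10, 2:10, 3:11, 4:11, 5:11, 6:6, 7:11.
The smallest farness is 6, for 6, so 6 has the highest closeness.

6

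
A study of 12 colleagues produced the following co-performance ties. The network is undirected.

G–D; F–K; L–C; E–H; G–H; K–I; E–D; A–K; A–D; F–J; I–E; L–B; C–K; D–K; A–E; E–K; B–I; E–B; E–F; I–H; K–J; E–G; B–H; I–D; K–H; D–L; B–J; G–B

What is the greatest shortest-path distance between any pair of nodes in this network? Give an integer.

3

Eccentricity of each node (its greatest distance to any other): A:2, B:2, C:3, D:2, E:2, F:3, G:3, H:2, I:2, J:2, K:2, L:3.
The maximum eccentricity is 3, realized for instance by the pair C–G via C – K – H – G. So the diameter is 3.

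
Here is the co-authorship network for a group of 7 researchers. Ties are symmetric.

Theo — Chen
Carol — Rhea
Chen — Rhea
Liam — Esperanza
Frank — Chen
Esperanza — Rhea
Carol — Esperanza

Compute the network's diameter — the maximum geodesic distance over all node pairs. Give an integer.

Eccentricity of each node (its greatest distance to any other): Carol:3, Chen:3, Esperanza:3, Frank:4, Liam:4, Rhea:2, Theo:4.
The maximum eccentricity is 4, realized for instance by the pair Frank–Liam via Frank – Chen – Rhea – Esperanza – Liam. So the diameter is 4.

4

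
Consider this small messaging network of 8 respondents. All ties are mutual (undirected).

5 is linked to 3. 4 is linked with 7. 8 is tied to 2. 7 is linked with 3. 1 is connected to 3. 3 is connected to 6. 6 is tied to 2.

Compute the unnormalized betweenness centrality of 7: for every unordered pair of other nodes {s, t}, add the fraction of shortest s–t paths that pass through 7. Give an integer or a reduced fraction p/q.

Pairs whose geodesics pass through 7 — 3–4: 1; 8–4: 1; 2–4: 1; 4–1: 1; 4–5: 1; 4–6: 1.
All other pairs contribute 0.
Summing the contributions gives betweenness(7) = 6.

6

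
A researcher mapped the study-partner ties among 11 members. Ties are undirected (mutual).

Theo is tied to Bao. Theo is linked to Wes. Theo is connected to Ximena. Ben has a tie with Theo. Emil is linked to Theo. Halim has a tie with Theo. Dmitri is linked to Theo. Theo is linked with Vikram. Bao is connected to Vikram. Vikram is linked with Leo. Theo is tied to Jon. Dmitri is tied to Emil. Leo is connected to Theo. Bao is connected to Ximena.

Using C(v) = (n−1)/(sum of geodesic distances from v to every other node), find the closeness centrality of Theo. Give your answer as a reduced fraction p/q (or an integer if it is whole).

1

Distances from Theo: Bao:1, Ben:1, Dmitri:1, Emil:1, Halim:1, Jon:1, Leo:1, Vikram:1, Wes:1, Ximena:1. Sum = 10.
n = 11, so closeness = 10/10 = 1.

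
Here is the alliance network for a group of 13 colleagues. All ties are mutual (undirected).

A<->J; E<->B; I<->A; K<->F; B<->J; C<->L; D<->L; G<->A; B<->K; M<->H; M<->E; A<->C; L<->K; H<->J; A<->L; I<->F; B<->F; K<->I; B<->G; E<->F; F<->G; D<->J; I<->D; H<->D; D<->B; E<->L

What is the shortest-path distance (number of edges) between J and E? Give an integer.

2

One shortest route is J – B – E, which uses 2 edges, and J and E are not directly tied, so nothing shorter exists. So d(J,E) = 2.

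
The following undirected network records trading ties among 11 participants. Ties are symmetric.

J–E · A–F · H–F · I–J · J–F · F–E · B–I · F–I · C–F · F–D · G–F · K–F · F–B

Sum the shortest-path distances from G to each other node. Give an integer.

Distances from G: A:2, B:2, C:2, D:2, E:2, F:1, H:2, I:2, J:2, K:2.
Sum = 2 + 2 + 2 + 2 + 2 + 1 + 2 + 2 + 2 + 2 = 19.

19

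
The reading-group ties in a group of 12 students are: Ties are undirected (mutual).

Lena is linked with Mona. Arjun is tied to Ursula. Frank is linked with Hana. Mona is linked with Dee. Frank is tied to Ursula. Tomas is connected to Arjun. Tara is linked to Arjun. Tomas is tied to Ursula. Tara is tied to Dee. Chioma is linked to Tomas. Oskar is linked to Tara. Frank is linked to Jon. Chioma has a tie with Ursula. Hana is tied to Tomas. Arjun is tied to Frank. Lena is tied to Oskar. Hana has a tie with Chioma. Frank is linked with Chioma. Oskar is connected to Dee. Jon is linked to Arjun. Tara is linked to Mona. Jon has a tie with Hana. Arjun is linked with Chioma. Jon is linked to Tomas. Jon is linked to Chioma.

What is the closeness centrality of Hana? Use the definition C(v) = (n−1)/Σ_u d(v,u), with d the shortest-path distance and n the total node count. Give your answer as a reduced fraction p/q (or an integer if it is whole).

Distances from Hana: Arjun:2, Chioma:1, Dee:4, Frank:1, Jon:1, Lena:5, Mona:4, Oskar:4, Tara:3, Tomas:1, Ursula:2. Sum = 28.
n = 12, so closeness = 11/28.

11/28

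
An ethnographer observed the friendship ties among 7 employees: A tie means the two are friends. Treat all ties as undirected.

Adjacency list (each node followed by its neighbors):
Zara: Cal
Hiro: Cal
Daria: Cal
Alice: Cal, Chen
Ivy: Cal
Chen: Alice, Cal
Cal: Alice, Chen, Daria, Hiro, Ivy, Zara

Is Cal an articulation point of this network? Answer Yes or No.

Removing Cal leaves {Alice and Chen} with no path to {Ivy}, so the network splits into 5 components. Cal is a cut vertex.

Yes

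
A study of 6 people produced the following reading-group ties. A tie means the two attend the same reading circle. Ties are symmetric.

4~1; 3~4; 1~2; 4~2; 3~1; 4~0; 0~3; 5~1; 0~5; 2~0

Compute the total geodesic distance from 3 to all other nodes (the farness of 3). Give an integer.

Distances from 3: 0:1, 1:1, 2:2, 4:1, 5:2.
Sum = 1 + 1 + 2 + 1 + 2 = 7.

7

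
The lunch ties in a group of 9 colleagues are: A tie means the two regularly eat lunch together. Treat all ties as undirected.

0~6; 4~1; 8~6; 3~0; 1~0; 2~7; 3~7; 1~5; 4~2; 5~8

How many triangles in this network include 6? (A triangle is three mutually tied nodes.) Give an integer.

0

6's neighbors are 0 and 8, but none of them are tied to each other, so no triangle contains 6.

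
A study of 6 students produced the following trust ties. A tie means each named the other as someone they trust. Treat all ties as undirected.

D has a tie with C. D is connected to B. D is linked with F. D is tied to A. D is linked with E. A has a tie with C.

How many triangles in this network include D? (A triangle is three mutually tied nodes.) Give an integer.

1

D's neighbors: A, B, C, E, and F.
Neighbor pairs that are themselves tied: D–A–C. Each forms one triangle with D, for 1 in total.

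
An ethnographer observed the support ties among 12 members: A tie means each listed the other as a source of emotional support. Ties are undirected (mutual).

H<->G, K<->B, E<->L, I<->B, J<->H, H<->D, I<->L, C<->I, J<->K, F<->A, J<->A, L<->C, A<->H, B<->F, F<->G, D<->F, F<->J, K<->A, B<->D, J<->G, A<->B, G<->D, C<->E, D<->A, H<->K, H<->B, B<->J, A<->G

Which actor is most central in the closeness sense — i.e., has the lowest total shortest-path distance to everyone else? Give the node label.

Farness (sum of distances to all others) for each node — A:19, B:16, C:27, D:21, E:36, F:21, G:25, H:20, I:20, J:20, K:22, L:27.
The smallest farness is 16, for B, so B has the highest closeness.

B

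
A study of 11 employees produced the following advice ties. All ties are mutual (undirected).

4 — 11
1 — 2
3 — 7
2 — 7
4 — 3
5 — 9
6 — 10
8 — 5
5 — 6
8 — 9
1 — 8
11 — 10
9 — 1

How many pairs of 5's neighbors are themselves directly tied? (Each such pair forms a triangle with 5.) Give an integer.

5's neighbors: 6, 8, and 9.
Neighbor pairs that are themselves tied: 5–8–9. Each forms one triangle with 5, for 1 in total.

1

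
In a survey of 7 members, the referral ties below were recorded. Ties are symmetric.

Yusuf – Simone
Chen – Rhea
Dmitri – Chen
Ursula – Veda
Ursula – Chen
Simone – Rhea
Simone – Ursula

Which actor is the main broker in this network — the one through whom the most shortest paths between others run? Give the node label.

Unnormalized betweenness of each node: Chen:6, Dmitri:0, Rhea:2, Simone:6, Ursula:7, Veda:0, Yusuf:0.
Ursula has the largest value, 7, making it the main broker — the node through which the most shortest paths run.

Ursula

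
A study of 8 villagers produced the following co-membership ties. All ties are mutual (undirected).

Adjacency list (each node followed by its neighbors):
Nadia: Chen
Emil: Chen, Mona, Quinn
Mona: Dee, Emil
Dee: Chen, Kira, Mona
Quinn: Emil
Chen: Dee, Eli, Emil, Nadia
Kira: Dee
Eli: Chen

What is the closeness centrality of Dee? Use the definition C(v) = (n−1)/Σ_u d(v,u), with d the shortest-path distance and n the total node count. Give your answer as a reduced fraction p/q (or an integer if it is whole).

Distances from Dee: Chen:1, Eli:2, Emil:2, Kira:1, Mona:1, Nadia:2, Quinn:3. Sum = 12.
n = 8, so closeness = 7/12.

7/12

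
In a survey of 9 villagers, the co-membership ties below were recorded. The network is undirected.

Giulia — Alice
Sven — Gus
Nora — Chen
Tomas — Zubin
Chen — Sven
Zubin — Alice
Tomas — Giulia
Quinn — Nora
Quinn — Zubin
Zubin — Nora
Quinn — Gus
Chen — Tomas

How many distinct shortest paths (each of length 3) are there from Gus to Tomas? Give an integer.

2

The shortest distance is 3. The length-3 paths are: Gus–Quinn–Zubin–Tomas; Gus–Sven–Chen–Tomas.
That gives 2 distinct shortest paths.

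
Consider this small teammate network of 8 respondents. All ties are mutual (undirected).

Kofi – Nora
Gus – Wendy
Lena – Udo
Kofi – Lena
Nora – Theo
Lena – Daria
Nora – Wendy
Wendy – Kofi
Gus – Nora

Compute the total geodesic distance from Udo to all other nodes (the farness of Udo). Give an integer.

19

Distances from Udo: Daria:2, Gus:4, Kofi:2, Lena:1, Nora:3, Theo:4, Wendy:3.
Sum = 2 + 4 + 2 + 1 + 3 + 4 + 3 = 19.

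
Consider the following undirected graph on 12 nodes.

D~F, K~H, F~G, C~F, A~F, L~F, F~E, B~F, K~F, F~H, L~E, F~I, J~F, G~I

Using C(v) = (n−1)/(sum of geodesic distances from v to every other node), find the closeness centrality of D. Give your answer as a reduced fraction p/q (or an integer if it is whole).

Distances from D: A:2, B:2, C:2, E:2, F:1, G:2, H:2, I:2, J:2, K:2, L:2. Sum = 21.
n = 12, so closeness = 11/21.

11/21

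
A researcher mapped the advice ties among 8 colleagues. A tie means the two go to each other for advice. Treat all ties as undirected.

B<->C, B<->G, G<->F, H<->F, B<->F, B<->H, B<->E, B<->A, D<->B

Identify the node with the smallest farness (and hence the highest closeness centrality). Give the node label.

B

Farness (sum of distances to all others) for each node — A:13, B:7, C:13, D:13, E:13, F:11, G:12, H:12.
The smallest farness is 7, for B, so B has the highest closeness.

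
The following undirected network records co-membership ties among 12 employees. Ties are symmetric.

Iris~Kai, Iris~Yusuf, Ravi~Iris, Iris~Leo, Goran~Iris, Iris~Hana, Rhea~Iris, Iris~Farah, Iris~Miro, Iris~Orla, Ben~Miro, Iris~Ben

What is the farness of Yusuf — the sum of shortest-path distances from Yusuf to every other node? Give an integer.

Distances from Yusuf: Ben:2, Farah:2, Goran:2, Hana:2, Iris:1, Kai:2, Leo:2, Miro:2, Orla:2, Ravi:2, Rhea:2.
Sum = 2 + 2 + 2 + 2 + 1 + 2 + 2 + 2 + 2 + 2 + 2 = 21.

21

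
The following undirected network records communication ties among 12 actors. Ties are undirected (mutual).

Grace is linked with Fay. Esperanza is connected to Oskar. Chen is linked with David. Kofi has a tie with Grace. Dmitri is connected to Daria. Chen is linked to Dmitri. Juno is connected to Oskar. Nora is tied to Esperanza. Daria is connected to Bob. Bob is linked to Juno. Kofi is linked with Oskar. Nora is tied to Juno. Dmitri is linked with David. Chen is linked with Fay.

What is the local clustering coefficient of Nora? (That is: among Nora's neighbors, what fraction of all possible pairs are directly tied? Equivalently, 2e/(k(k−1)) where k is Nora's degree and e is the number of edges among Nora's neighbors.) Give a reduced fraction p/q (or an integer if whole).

Nora's neighbors: Esperanza and Juno (k = 2).
Possible neighbor pairs: C(2,2) = 1. Edges among them: none → e = 0.
Clustering(Nora) = 0/1.

0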